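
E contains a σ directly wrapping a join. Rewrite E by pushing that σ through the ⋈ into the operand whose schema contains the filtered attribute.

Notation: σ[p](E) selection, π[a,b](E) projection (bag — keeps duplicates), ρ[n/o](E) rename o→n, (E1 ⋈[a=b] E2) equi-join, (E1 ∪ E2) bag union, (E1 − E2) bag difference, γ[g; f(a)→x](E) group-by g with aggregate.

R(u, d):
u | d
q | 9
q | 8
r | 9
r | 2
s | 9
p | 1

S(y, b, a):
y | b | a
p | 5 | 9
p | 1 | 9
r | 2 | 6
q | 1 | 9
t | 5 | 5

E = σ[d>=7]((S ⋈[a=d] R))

σ filters on d, owned by the right side.
E' = (S ⋈[a=d] σ[d>=7](R))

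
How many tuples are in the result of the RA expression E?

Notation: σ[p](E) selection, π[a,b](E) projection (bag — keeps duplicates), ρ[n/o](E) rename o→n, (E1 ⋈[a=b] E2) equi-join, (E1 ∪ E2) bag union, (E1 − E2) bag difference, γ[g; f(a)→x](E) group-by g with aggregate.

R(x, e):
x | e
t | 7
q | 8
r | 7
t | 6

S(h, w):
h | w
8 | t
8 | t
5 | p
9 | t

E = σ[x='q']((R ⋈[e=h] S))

Row counts bottom-up:
  R → 4
  S → 4
  (R ⋈[e=h] S) → 2
  σ[x='q']((R ⋈[e=h] S)) → 2

|E| = 2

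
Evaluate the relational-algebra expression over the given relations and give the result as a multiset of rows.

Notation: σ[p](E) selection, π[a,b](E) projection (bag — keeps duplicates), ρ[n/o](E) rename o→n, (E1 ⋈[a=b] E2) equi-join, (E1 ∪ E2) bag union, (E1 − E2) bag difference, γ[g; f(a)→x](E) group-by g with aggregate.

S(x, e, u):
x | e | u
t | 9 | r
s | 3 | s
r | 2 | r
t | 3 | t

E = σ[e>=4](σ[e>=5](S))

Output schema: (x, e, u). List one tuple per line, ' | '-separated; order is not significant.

Row counts bottom-up:
  S → 4
  σ[e>=5](S) → 1
  σ[e>=4](σ[e>=5](S)) → 1

== RESULT ==
x | e | u
t | 9 | r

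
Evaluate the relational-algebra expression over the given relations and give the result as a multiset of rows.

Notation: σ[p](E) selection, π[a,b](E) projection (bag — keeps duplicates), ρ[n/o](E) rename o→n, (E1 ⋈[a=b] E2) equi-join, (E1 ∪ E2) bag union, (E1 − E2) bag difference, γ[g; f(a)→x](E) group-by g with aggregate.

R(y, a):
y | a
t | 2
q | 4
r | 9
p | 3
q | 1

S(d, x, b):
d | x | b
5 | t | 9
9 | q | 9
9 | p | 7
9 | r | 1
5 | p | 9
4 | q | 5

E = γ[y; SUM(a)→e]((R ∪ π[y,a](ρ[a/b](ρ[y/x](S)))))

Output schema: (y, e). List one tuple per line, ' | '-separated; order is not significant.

Subexpression sizes:
  R → 5
  S → 6
  ρ[y/x](S) → 6
  ρ[a/b](ρ[y/x](S)) → 6
  π[y,a](ρ[a/b](ρ[y/x](S))) → 6
  (R ∪ π[y,a](ρ[a/b](ρ[y/x](S)))) → 11
  γ[y; SUM(a)→e]((R ∪ π[y,a](ρ[a/b](ρ[y/x](S))))) → 4

== RESULT ==
y | e
p | 19
q | 19
r | 10
t | 11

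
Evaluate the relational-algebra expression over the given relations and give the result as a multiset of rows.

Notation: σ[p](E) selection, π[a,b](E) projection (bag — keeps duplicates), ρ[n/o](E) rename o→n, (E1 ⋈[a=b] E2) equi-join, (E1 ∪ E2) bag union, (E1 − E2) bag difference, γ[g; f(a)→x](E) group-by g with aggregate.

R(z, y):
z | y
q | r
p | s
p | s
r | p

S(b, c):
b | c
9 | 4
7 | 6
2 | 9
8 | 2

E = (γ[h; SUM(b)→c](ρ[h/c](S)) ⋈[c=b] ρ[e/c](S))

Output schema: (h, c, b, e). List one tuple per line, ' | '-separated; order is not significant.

Subexpression sizes:
  S → 4
  ρ[h/c](S) → 4
  γ[h; SUM(b)→c](ρ[h/c](S)) → 4
  S → 4
  ρ[e/c](S) → 4
  (γ[h; SUM(b)→c](ρ[h/c](S)) ⋈[c=b] ρ[e/c](S)) → 4

== RESULT ==
h | c | b | e
2 | 8 | 8 | 2
4 | 9 | 9 | 4
6 | 7 | 7 | 6
9 | 2 | 2 | 9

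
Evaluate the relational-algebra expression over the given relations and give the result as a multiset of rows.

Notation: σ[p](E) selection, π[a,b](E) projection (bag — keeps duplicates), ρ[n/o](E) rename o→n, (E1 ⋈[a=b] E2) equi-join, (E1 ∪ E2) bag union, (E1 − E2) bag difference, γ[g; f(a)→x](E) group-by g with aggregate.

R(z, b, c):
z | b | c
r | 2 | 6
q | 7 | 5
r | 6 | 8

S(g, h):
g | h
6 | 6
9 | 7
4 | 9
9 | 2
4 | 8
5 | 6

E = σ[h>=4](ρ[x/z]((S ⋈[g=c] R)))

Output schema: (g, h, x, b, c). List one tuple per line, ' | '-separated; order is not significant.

Row counts bottom-up:
  S → 6
  R → 3
  (S ⋈[g=c] R) → 2
  ρ[x/z]((S ⋈[g=c] R)) → 2
  σ[h>=4](ρ[x/z]((S ⋈[g=c] R))) → 2

== RESULT ==
g | h | x | b | c
5 | 6 | q | 7 | 5
6 | 6 | r | 2 | 6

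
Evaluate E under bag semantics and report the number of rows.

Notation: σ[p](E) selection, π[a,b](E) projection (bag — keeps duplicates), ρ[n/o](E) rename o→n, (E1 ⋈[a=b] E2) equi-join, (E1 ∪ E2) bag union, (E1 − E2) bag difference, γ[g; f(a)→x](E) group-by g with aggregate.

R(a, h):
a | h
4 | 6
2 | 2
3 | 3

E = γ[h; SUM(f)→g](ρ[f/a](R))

Stepwise |·|:
  R → 3
  ρ[f/a](R) → 3
  γ[h; SUM(f)→g](ρ[f/a](R)) → 3

|E| = 3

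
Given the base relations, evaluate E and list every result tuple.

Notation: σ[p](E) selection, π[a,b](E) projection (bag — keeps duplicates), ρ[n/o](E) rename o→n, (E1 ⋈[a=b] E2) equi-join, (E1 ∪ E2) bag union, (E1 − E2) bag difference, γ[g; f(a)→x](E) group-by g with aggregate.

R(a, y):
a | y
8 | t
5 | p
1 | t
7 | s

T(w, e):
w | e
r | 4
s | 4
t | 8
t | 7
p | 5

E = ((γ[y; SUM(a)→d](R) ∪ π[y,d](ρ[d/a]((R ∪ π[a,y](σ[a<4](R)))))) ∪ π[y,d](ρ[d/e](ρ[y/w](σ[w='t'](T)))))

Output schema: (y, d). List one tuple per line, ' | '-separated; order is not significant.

Row counts bottom-up:
  R → 4
  γ[y; SUM(a)→d](R) → 3
  R → 4
  R → 4
  σ[a<4](R) → 1
  π[a,y](σ[a<4](R)) → 1
  (R ∪ π[a,y](σ[a<4](R))) → 5
  ρ[d/a]((R ∪ π[a,y](σ[a<4](R)))) → 5
  π[y,d](ρ[d/a]((R ∪ π[a,y](σ[a<4](R))))) → 5
  (γ[y; SUM(a)→d](R) ∪ π[y,d](ρ[d/a]((R ∪ π[a,y](σ[a<4](R)))))) → 8
  T → 5
  σ[w='t'](T) → 2
  ρ[y/w](σ[w='t'](T)) → 2
  ρ[d/e](ρ[y/w](σ[w='t'](T))) → 2
  π[y,d](ρ[d/e](ρ[y/w](σ[w='t'](T)))) → 2
  ((γ[y; SUM(a)→d](R) ∪ π[y,d](ρ[d/a]((R ∪ π[a,y](σ[a<4](R)))))) ∪ π[y,d](ρ[d/e](ρ[y/w](σ[w='t'](T))))) → 10

== RESULT ==
y | d
p | 5
p | 5
s | 7
s | 7
t | 1
t | 1
t | 7
t | 8
t | 8
t | 9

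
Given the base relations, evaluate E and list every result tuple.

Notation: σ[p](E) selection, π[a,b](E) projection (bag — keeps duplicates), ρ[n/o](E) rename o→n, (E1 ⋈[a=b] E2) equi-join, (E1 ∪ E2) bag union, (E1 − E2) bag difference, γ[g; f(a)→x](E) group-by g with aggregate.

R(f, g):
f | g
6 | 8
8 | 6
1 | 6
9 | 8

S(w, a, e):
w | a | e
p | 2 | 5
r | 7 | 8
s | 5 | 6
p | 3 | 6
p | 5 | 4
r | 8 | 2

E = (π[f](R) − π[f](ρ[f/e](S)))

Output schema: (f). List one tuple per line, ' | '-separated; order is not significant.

Row counts bottom-up:
  R → 4
  π[f](R) → 4
  S → 6
  ρ[f/e](S) → 6
  π[f](ρ[f/e](S)) → 6
  (π[f](R) − π[f](ρ[f/e](S))) → 2

== RESULT ==
f
1
9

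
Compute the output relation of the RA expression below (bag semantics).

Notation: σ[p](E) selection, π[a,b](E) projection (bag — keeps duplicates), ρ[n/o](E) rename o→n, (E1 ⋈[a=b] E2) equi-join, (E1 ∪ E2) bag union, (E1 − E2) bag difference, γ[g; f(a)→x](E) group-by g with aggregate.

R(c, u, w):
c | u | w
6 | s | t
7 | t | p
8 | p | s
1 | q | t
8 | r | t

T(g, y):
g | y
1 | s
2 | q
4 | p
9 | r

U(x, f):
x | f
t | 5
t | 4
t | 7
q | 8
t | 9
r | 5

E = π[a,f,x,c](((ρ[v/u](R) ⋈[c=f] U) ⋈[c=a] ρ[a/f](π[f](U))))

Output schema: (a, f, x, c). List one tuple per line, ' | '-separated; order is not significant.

Per-node cardinality:
  R → 5
  ρ[v/u](R) → 5
  U → 6
  (ρ[v/u](R) ⋈[c=f] U) → 3
  U → 6
  π[f](U) → 6
  ρ[a/f](π[f](U)) → 6
  ((ρ[v/u](R) ⋈[c=f] U) ⋈[c=a] ρ[a/f](π[f](U))) → 3
  π[a,f,x,c](((ρ[v/u](R) ⋈[c=f] U) ⋈[c=a] ρ[a/f](π[f](U)))) → 3

== RESULT ==
a | f | x | c
7 | 7 | t | 7
8 | 8 | q | 8
8 | 8 | q | 8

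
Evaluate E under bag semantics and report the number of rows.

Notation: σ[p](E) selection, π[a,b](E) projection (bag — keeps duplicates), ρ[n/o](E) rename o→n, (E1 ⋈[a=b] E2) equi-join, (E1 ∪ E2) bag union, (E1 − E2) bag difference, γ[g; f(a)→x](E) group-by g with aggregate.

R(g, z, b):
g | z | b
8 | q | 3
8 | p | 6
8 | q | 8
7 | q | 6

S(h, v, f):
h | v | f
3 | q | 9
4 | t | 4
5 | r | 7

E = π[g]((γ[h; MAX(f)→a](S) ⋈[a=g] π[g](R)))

Per-node cardinality:
  S → 3
  γ[h; MAX(f)→a](S) → 3
  R → 4
  π[g](R) → 4
  (γ[h; MAX(f)→a](S) ⋈[a=g] π[g](R)) → 1
  π[g]((γ[h; MAX(f)→a](S) ⋈[a=g] π[g](R))) → 1

|E| = 1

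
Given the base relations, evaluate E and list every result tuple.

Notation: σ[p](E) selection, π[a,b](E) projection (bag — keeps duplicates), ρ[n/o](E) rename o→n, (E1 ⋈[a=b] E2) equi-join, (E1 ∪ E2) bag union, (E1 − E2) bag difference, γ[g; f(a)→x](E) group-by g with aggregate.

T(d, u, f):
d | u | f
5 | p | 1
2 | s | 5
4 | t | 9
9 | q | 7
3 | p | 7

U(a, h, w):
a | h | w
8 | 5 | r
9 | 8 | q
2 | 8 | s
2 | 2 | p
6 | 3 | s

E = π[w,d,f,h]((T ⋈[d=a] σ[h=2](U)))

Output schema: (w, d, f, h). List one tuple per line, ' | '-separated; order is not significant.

Subexpression sizes:
  T → 5
  U → 5
  σ[h=2](U) → 1
  (T ⋈[d=a] σ[h=2](U)) → 1
  π[w,d,f,h]((T ⋈[d=a] σ[h=2](U))) → 1

== RESULT ==
w | d | f | h
p | 2 | 5 | 2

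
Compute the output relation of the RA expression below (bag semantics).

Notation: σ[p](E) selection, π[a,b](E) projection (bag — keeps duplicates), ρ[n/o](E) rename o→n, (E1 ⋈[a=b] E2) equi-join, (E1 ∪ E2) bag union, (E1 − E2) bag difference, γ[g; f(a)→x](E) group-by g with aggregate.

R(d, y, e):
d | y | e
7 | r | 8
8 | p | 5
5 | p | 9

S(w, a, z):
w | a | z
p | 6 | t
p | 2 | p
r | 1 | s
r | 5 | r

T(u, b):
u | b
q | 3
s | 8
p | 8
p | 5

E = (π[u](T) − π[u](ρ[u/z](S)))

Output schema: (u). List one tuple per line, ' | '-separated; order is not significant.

Per-node cardinality:
  T → 4
  π[u](T) → 4
  S → 4
  ρ[u/z](S) → 4
  π[u](ρ[u/z](S)) → 4
  (π[u](T) − π[u](ρ[u/z](S))) → 2

== RESULT ==
u
p
q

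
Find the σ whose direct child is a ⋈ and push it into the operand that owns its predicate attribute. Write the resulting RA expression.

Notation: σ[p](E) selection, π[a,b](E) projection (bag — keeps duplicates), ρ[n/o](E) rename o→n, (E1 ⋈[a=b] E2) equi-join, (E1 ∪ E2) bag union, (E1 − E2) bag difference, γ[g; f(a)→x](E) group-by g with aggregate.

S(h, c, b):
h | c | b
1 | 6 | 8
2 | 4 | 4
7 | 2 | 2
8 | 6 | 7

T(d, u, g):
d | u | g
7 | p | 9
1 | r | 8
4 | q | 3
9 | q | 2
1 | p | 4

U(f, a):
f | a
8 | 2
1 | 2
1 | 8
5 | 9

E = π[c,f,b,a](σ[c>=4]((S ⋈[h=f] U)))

σ filters on c, owned by the left side.
E' = π[c,f,b,a]((σ[c>=4](S) ⋈[h=f] U))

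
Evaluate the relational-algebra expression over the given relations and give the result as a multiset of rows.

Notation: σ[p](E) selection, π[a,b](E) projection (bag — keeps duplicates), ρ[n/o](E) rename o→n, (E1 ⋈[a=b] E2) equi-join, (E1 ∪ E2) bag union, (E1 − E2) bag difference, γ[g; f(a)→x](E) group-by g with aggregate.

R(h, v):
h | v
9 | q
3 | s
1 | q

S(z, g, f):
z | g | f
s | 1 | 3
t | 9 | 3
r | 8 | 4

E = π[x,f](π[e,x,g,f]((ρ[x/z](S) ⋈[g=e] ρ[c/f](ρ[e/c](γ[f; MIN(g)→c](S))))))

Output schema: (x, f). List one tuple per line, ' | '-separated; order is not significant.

Row counts bottom-up:
  S → 3
  ρ[x/z](S) → 3
  S → 3
  γ[f; MIN(g)→c](S) → 2
  ρ[e/c](γ[f; MIN(g)→c](S)) → 2
  ρ[c/f](ρ[e/c](γ[f; MIN(g)→c](S))) → 2
  (ρ[x/z](S) ⋈[g=e] ρ[c/f](ρ[e/c](γ[f; MIN(g)→c](S)))) → 2
  π[e,x,g,f]((ρ[x/z](S) ⋈[g=e] ρ[c/f](ρ[e/c](γ[f; MIN(g)→c](S))))) → 2
  π[x,f](π[e,x,g,f]((ρ[x/z](S) ⋈[g=e] ρ[c/f](ρ[e/c](γ[f; MIN(g)→c](S)))))) → 2

== RESULT ==
x | f
r | 4
s | 3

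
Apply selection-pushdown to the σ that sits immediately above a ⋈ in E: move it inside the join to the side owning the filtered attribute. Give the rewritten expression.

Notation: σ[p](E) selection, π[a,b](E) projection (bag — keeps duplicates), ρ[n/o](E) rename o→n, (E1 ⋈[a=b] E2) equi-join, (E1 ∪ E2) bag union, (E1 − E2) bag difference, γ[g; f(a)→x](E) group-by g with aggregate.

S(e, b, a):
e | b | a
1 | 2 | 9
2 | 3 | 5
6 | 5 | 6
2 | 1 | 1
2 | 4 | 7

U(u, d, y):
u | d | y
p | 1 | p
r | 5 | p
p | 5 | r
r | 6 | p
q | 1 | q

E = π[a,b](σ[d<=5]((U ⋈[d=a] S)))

σ filters on d, owned by the left side.
E' = π[a,b]((σ[d<=5](U) ⋈[d=a] S))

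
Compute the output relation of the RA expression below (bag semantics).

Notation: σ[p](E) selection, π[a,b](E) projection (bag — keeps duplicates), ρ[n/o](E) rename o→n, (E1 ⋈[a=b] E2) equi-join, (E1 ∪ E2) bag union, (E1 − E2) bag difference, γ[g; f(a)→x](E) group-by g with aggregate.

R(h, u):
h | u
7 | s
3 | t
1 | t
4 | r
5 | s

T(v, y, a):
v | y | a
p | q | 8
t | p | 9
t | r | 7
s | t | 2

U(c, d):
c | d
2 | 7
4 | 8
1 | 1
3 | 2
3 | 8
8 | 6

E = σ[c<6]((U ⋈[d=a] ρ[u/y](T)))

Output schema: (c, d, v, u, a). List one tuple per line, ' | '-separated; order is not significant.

Stepwise |·|:
  U → 6
  T → 4
  ρ[u/y](T) → 4
  (U ⋈[d=a] ρ[u/y](T)) → 4
  σ[c<6]((U ⋈[d=a] ρ[u/y](T))) → 4

== RESULT ==
c | d | v | u | a
2 | 7 | t | r | 7
3 | 2 | s | t | 2
3 | 8 | p | q | 8
4 | 8 | p | q | 8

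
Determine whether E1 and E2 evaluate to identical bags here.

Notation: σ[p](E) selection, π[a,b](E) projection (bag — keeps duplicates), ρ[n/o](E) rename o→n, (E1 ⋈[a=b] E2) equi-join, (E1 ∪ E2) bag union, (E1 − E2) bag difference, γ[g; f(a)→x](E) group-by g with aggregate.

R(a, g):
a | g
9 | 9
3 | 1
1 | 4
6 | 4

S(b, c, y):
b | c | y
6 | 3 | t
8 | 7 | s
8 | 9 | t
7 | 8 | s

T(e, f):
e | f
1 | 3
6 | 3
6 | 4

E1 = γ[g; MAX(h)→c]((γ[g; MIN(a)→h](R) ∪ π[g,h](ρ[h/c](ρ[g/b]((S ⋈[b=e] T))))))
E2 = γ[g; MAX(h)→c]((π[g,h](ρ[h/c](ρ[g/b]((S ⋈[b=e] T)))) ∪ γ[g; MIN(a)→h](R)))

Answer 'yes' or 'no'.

E1 stepwise |·|:
  R → 4
  γ[g; MIN(a)→h](R) → 3
  S → 4
  T → 3
  (S ⋈[b=e] T) → 2
  ρ[g/b]((S ⋈[b=e] T)) → 2
  ρ[h/c](ρ[g/b]((S ⋈[b=e] T))) → 2
  π[g,h](ρ[h/c](ρ[g/b]((S ⋈[b=e] T)))) → 2
  (γ[g; MIN(a)→h](R) ∪ π[g,h](ρ[h/c](ρ[g/b]((S ⋈[b=e] T))))) → 5
  γ[g; MAX(h)→c]((γ[g; MIN(a)→h](R) ∪ π[g,h](ρ[h/c](ρ[g/b]((S ⋈[b=e] T)))))) → 4
E2 stepwise |·|:
  S → 4
  T → 3
  (S ⋈[b=e] T) → 2
  ρ[g/b]((S ⋈[b=e] T)) → 2
  ρ[h/c](ρ[g/b]((S ⋈[b=e] T))) → 2
  π[g,h](ρ[h/c](ρ[g/b]((S ⋈[b=e] T)))) → 2
  R → 4
  γ[g; MIN(a)→h](R) → 3
  (π[g,h](ρ[h/c](ρ[g/b]((S ⋈[b=e] T)))) ∪ γ[g; MIN(a)→h](R)) → 5
  γ[g; MAX(h)→c]((π[g,h](ρ[h/c](ρ[g/b]((S ⋈[b=e] T)))) ∪ γ[g; MIN(a)→h](R))) → 4

E1 and E2 produce the same multiset:
g | c
1 | 3
4 | 1
6 | 3
9 | 9

yes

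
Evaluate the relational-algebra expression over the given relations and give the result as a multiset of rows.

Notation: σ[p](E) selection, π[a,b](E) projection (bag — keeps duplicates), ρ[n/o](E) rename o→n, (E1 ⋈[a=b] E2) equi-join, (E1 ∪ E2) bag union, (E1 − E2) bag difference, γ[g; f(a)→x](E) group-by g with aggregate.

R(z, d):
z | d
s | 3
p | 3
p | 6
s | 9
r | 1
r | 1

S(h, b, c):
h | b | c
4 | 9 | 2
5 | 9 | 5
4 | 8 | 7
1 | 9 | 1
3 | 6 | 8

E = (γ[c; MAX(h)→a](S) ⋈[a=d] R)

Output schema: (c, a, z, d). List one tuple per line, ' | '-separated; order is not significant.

Subexpression sizes:
  S → 5
  γ[c; MAX(h)→a](S) → 5
  R → 6
  (γ[c; MAX(h)→a](S) ⋈[a=d] R) → 4

== RESULT ==
c | a | z | d
1 | 1 | r | 1
1 | 1 | r | 1
8 | 3 | p | 3
8 | 3 | s | 3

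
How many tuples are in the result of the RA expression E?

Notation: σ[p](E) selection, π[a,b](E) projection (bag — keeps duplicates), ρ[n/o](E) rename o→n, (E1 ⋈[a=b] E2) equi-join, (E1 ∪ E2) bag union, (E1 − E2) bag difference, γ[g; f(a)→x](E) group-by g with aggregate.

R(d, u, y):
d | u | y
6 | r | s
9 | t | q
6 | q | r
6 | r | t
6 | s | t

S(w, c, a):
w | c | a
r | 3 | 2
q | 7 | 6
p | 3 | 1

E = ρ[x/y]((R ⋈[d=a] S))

Stepwise |·|:
  R → 5
  S → 3
  (R ⋈[d=a] S) → 4
  ρ[x/y]((R ⋈[d=a] S)) → 4

|E| = 4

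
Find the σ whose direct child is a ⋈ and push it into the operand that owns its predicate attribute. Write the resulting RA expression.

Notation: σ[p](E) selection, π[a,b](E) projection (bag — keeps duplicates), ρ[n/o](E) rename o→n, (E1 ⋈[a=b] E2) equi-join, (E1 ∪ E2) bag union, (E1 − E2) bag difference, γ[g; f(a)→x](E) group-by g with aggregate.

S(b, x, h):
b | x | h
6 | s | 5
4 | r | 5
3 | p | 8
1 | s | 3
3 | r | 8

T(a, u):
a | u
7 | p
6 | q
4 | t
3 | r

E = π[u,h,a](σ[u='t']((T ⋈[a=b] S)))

σ filters on u, owned by the left side.
E' = π[u,h,a]((σ[u='t'](T) ⋈[a=b] S))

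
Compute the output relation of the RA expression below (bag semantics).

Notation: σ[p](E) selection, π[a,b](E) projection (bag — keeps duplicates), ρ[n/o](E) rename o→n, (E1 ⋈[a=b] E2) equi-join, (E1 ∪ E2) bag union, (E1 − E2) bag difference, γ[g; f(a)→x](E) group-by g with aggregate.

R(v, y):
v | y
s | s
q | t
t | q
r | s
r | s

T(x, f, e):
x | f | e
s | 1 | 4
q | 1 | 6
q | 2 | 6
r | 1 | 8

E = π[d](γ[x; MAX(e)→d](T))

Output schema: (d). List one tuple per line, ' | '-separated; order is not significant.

Stepwise |·|:
  T → 4
  γ[x; MAX(e)→d](T) → 3
  π[d](γ[x; MAX(e)→d](T)) → 3

== RESULT ==
d
4
6
8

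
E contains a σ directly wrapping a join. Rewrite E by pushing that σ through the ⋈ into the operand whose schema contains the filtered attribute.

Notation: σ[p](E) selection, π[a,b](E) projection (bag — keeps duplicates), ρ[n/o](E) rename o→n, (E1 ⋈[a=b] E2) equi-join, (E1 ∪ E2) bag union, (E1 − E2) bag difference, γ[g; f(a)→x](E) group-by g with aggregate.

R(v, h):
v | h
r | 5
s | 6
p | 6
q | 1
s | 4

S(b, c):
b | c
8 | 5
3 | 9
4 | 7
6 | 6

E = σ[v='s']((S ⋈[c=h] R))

σ filters on v, owned by the right side.
E' = (S ⋈[c=h] σ[v='s'](R))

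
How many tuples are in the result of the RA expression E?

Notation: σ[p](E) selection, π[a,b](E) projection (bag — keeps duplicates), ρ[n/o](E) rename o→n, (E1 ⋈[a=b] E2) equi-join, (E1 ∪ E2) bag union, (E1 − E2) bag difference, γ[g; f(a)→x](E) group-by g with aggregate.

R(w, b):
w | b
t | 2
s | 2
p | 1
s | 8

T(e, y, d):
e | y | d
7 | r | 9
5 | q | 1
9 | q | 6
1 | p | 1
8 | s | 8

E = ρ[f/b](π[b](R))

Per-node cardinality:
  R → 4
  π[b](R) → 4
  ρ[f/b](π[b](R)) → 4

|E| = 4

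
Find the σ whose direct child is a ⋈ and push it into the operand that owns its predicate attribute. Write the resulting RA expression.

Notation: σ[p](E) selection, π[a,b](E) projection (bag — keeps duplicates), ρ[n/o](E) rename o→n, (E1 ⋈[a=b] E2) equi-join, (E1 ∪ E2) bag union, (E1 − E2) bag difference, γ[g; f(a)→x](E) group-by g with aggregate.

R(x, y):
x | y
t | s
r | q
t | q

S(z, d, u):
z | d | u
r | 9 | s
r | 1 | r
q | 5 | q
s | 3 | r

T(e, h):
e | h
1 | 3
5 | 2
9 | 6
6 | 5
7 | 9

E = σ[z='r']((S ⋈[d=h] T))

σ filters on z, owned by the left side.
E' = (σ[z='r'](S) ⋈[d=h] T)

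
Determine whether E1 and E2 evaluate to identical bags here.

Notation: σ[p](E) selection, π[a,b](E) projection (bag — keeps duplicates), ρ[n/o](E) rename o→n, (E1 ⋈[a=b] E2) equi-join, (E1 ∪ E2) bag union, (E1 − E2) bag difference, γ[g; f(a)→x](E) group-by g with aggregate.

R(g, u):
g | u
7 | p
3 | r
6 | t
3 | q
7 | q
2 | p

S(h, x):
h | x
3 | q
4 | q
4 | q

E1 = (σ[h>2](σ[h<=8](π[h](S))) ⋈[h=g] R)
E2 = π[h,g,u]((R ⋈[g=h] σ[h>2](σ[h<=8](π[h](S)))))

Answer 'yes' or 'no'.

E1 subexpression sizes:
  S → 3
  π[h](S) → 3
  σ[h<=8](π[h](S)) → 3
  σ[h>2](σ[h<=8](π[h](S))) → 3
  R → 6
  (σ[h>2](σ[h<=8](π[h](S))) ⋈[h=g] R) → 2
E2 subexpression sizes:
  R → 6
  S → 3
  π[h](S) → 3
  σ[h<=8](π[h](S)) → 3
  σ[h>2](σ[h<=8](π[h](S))) → 3
  (R ⋈[g=h] σ[h>2](σ[h<=8](π[h](S)))) → 2
  π[h,g,u]((R ⋈[g=h] σ[h>2](σ[h<=8](π[h](S))))) → 2

E1 and E2 produce the same multiset:
h | g | u
3 | 3 | q
3 | 3 | r

yes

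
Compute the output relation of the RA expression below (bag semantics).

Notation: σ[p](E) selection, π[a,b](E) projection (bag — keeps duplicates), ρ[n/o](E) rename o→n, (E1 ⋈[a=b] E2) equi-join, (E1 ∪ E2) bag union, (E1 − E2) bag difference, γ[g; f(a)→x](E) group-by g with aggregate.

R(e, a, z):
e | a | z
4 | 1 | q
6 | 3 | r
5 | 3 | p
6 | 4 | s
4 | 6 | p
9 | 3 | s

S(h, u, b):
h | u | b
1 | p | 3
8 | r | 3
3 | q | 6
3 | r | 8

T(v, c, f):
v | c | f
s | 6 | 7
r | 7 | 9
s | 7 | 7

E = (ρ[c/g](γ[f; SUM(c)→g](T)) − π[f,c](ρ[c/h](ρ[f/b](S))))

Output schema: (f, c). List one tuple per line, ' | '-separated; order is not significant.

Per-node cardinality:
  T → 3
  γ[f; SUM(c)→g](T) → 2
  ρ[c/g](γ[f; SUM(c)→g](T)) → 2
  S → 4
  ρ[f/b](S) → 4
  ρ[c/h](ρ[f/b](S)) → 4
  π[f,c](ρ[c/h](ρ[f/b](S))) → 4
  (ρ[c/g](γ[f; SUM(c)→g](T)) − π[f,c](ρ[c/h](ρ[f/b](S)))) → 2

== RESULT ==
f | c
7 | 13
9 | 7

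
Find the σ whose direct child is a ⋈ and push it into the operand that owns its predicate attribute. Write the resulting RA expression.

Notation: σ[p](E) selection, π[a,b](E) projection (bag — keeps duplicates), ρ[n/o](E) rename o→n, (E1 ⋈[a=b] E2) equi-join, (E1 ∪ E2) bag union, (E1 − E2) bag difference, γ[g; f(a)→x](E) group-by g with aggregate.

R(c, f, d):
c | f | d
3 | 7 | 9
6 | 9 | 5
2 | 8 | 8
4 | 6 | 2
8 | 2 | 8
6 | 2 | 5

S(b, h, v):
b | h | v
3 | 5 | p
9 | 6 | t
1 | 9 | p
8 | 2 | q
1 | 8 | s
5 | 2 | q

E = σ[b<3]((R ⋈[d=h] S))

σ filters on b, owned by the right side.
E' = (R ⋈[d=h] σ[b<3](S))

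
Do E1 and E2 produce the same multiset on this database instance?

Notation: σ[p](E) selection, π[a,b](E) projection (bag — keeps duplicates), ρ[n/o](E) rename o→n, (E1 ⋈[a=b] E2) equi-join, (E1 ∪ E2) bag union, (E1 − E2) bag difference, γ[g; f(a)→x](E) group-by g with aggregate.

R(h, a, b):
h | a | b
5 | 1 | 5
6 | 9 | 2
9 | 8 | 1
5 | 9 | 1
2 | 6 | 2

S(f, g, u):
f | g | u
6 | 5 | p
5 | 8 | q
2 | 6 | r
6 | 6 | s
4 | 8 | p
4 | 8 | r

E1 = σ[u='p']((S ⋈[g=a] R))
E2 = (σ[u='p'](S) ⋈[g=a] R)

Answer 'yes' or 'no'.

E1 row counts bottom-up:
  S → 6
  R → 5
  (S ⋈[g=a] R) → 5
  σ[u='p']((S ⋈[g=a] R)) → 1
E2 row counts bottom-up:
  S → 6
  σ[u='p'](S) → 2
  R → 5
  (σ[u='p'](S) ⋈[g=a] R) → 1

E1 and E2 produce the same multiset:
f | g | u | h | a | b
4 | 8 | p | 9 | 8 | 1

yes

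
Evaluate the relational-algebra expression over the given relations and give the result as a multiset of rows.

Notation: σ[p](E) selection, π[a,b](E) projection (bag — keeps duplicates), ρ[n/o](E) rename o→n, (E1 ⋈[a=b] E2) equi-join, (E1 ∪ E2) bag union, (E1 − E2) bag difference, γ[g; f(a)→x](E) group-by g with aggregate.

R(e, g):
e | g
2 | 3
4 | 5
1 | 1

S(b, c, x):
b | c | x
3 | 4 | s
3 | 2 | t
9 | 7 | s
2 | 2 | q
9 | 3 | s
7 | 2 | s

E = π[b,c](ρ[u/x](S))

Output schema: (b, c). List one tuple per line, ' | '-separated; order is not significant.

Per-node cardinality:
  S → 6
  ρ[u/x](S) → 6
  π[b,c](ρ[u/x](S)) → 6

== RESULT ==
b | c
2 | 2
3 | 2
3 | 4
7 | 2
9 | 3
9 | 7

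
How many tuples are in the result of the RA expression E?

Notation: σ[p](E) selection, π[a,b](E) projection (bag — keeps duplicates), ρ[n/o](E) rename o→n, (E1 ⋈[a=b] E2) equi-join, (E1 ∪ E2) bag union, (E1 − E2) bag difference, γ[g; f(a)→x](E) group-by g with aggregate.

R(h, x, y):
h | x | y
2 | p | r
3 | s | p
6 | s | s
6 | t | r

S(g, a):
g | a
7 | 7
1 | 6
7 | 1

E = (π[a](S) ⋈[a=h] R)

Subexpression sizes:
  S → 3
  π[a](S) → 3
  R → 4
  (π[a](S) ⋈[a=h] R) → 2

|E| = 2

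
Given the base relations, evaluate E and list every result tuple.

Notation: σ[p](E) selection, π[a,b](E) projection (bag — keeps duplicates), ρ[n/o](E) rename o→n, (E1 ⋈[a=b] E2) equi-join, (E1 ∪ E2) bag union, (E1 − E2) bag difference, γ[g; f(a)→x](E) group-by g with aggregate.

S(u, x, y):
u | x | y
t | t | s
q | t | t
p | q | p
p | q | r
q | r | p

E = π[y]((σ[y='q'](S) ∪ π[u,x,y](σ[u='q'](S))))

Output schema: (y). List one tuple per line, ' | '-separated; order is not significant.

Subexpression sizes:
  S → 5
  σ[y='q'](S) → 0
  S → 5
  σ[u='q'](S) → 2
  π[u,x,y](σ[u='q'](S)) → 2
  (σ[y='q'](S) ∪ π[u,x,y](σ[u='q'](S))) → 2
  π[y]((σ[y='q'](S) ∪ π[u,x,y](σ[u='q'](S)))) → 2

== RESULT ==
y
p
t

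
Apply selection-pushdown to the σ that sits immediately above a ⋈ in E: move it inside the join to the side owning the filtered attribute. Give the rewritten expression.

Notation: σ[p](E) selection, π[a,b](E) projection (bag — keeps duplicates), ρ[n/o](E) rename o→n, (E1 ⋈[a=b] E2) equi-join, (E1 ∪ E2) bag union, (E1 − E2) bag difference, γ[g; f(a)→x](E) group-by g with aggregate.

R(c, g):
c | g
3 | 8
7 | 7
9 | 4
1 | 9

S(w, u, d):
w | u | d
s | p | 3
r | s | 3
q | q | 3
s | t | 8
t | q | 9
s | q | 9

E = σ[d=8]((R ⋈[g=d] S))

σ filters on d, owned by the right side.
E' = (R ⋈[g=d] σ[d=8](S))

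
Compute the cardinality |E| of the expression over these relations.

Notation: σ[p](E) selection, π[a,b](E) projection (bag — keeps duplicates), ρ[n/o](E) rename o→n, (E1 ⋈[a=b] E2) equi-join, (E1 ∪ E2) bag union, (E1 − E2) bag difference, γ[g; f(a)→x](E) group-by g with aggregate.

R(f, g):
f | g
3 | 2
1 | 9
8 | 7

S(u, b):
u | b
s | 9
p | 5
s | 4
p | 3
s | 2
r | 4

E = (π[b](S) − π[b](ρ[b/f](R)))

Row counts bottom-up:
  S → 6
  π[b](S) → 6
  R → 3
  ρ[b/f](R) → 3
  π[b](ρ[b/f](R)) → 3
  (π[b](S) − π[b](ρ[b/f](R))) → 5

|E| = 5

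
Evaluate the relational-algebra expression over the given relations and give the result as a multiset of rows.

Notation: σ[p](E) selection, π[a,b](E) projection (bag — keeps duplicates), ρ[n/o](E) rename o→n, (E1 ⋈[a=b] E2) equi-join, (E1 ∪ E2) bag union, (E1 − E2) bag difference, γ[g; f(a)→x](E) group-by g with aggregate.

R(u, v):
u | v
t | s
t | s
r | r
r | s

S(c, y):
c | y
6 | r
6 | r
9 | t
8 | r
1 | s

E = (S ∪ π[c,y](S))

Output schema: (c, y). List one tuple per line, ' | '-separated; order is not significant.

Row counts bottom-up:
  S → 5
  S → 5
  π[c,y](S) → 5
  (S ∪ π[c,y](S)) → 10

== RESULT ==
c | y
1 | s
1 | s
6 | r
6 | r
6 | r
6 | r
8 | r
8 | r
9 | t
9 | t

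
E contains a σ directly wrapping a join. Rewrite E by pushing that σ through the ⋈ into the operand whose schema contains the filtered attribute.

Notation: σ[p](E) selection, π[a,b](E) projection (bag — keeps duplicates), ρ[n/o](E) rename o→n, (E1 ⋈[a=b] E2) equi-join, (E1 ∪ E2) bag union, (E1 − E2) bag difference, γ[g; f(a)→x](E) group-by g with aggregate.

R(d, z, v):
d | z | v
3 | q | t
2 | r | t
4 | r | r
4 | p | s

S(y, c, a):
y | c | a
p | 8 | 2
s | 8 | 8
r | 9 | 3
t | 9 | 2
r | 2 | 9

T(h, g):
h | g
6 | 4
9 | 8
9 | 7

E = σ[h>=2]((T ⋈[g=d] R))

σ filters on h, owned by the left side.
E' = (σ[h>=2](T) ⋈[g=d] R)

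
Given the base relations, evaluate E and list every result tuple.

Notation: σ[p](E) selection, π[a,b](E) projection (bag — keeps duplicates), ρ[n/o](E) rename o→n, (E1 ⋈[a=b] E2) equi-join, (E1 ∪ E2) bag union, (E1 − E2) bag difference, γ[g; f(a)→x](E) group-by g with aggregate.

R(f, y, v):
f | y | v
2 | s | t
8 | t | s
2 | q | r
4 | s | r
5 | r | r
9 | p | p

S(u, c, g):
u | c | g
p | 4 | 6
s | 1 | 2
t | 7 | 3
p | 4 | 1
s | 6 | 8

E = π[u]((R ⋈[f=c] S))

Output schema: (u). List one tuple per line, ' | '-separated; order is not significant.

Per-node cardinality:
  R → 6
  S → 5
  (R ⋈[f=c] S) → 2
  π[u]((R ⋈[f=c] S)) → 2

== RESULT ==
u
p
p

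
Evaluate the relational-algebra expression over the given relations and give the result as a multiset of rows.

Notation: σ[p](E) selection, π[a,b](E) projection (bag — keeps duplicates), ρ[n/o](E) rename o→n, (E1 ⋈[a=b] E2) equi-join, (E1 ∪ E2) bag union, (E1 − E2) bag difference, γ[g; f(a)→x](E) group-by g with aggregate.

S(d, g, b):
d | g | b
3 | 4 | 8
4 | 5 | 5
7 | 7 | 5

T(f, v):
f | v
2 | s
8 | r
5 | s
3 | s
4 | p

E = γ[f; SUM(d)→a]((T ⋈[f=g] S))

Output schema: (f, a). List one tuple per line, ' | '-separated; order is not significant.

Per-node cardinality:
  T → 5
  S → 3
  (T ⋈[f=g] S) → 2
  γ[f; SUM(d)→a]((T ⋈[f=g] S)) → 2

== RESULT ==
f | a
4 | 3
5 | 4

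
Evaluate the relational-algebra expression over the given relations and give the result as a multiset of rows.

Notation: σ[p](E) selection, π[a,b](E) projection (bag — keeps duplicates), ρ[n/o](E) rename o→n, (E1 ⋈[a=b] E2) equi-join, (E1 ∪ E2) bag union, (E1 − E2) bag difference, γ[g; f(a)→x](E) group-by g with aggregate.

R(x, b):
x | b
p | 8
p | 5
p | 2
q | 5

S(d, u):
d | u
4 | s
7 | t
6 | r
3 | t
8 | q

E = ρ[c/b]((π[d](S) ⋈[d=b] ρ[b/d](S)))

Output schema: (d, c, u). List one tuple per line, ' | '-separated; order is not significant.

Per-node cardinality:
  S → 5
  π[d](S) → 5
  S → 5
  ρ[b/d](S) → 5
  (π[d](S) ⋈[d=b] ρ[b/d](S)) → 5
  ρ[c/b]((π[d](S) ⋈[d=b] ρ[b/d](S))) → 5

== RESULT ==
d | c | u
3 | 3 | t
4 | 4 | s
6 | 6 | r
7 | 7 | t
8 | 8 | q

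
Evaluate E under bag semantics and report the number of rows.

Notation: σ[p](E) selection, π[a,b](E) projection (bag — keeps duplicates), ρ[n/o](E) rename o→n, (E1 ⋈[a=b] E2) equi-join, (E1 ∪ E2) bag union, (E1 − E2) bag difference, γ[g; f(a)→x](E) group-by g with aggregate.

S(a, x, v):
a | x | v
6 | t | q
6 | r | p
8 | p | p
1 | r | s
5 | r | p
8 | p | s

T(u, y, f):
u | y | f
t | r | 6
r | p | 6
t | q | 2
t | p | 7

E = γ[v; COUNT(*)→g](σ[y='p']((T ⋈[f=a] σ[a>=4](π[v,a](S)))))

Stepwise |·|:
  T → 4
  S → 6
  π[v,a](S) → 6
  σ[a>=4](π[v,a](S)) → 5
  (T ⋈[f=a] σ[a>=4](π[v,a](S))) → 4
  σ[y='p']((T ⋈[f=a] σ[a>=4](π[v,a](S)))) → 2
  γ[v; COUNT(*)→g](σ[y='p']((T ⋈[f=a] σ[a>=4](π[v,a](S))))) → 2

|E| = 2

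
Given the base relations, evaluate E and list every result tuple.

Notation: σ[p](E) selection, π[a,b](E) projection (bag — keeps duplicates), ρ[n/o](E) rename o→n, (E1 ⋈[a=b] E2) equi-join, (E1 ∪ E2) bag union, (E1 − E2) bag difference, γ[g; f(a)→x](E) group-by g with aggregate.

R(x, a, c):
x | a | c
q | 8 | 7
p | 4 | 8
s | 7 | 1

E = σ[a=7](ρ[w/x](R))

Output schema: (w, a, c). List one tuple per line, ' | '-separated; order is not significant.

Per-node cardinality:
  R → 3
  ρ[w/x](R) → 3
  σ[a=7](ρ[w/x](R)) → 1

== RESULT ==
w | a | c
s | 7 | 1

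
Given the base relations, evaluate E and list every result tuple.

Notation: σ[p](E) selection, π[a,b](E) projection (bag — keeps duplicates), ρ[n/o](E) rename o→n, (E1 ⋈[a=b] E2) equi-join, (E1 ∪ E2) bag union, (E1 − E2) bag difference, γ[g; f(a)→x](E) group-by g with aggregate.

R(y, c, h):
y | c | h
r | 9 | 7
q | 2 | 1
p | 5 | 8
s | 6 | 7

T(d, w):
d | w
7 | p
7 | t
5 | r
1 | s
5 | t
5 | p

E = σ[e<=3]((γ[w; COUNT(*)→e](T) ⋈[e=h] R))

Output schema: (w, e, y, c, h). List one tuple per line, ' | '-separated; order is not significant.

Per-node cardinality:
  T → 6
  γ[w; COUNT(*)→e](T) → 4
  R → 4
  (γ[w; COUNT(*)→e](T) ⋈[e=h] R) → 2
  σ[e<=3]((γ[w; COUNT(*)→e](T) ⋈[e=h] R)) → 2

== RESULT ==
w | e | y | c | h
r | 1 | q | 2 | 1
s | 1 | q | 2 | 1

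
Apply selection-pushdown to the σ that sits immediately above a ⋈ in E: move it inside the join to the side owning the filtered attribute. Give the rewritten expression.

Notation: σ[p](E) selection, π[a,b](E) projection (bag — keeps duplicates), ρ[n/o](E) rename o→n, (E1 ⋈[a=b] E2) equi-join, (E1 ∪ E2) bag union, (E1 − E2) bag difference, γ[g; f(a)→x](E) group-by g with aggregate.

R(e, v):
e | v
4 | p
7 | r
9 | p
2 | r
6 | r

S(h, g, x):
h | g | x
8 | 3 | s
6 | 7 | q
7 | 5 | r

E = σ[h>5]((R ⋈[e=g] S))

σ filters on h, owned by the right side.
E' = (R ⋈[e=g] σ[h>5](S))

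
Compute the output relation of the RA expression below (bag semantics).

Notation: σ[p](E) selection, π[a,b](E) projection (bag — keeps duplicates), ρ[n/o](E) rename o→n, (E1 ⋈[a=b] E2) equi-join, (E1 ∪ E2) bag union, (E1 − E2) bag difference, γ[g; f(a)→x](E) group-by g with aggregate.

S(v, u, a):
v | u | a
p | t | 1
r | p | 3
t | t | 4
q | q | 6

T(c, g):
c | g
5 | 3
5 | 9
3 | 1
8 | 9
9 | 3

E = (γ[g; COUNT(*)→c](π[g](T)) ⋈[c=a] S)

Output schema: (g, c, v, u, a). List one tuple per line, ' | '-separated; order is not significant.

Row counts bottom-up:
  T → 5
  π[g](T) → 5
  γ[g; COUNT(*)→c](π[g](T)) → 3
  S → 4
  (γ[g; COUNT(*)→c](π[g](T)) ⋈[c=a] S) → 1

== RESULT ==
g | c | v | u | a
1 | 1 | p | t | 1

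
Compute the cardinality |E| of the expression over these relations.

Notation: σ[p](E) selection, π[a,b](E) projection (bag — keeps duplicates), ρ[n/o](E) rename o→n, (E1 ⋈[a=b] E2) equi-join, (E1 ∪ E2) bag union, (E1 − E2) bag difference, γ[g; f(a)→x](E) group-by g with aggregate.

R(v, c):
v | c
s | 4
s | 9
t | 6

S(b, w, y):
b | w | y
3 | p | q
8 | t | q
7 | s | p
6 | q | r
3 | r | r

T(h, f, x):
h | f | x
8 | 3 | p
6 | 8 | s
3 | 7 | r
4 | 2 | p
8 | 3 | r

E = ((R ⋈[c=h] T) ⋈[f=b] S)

Subexpression sizes:
  R → 3
  T → 5
  (R ⋈[c=h] T) → 2
  S → 5
  ((R ⋈[c=h] T) ⋈[f=b] S) → 1

|E| = 1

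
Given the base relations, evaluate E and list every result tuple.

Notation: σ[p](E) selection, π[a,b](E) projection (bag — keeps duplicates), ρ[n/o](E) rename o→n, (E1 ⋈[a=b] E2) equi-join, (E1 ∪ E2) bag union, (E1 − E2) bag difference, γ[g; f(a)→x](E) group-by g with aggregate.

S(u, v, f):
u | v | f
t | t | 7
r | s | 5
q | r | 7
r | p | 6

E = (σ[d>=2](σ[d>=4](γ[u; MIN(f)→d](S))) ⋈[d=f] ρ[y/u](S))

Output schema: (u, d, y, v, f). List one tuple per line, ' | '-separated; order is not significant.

Row counts bottom-up:
  S → 4
  γ[u; MIN(f)→d](S) → 3
  σ[d>=4](γ[u; MIN(f)→d](S)) → 3
  σ[d>=2](σ[d>=4](γ[u; MIN(f)→d](S))) → 3
  S → 4
  ρ[y/u](S) → 4
  (σ[d>=2](σ[d>=4](γ[u; MIN(f)→d](S))) ⋈[d=f] ρ[y/u](S)) → 5

== RESULT ==
u | d | y | v | f
q | 7 | q | r | 7
q | 7 | t | t | 7
r | 5 | r | s | 5
t | 7 | q | r | 7
t | 7 | t | t | 7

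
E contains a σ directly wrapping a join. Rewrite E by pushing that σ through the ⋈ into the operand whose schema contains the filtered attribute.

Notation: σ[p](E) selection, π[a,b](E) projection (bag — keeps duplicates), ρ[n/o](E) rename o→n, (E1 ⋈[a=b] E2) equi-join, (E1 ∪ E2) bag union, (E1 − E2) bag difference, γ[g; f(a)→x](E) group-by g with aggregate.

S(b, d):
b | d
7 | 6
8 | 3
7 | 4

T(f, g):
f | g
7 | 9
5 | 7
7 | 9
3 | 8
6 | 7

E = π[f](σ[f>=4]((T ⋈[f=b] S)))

σ filters on f, owned by the left side.
E' = π[f]((σ[f>=4](T) ⋈[f=b] S))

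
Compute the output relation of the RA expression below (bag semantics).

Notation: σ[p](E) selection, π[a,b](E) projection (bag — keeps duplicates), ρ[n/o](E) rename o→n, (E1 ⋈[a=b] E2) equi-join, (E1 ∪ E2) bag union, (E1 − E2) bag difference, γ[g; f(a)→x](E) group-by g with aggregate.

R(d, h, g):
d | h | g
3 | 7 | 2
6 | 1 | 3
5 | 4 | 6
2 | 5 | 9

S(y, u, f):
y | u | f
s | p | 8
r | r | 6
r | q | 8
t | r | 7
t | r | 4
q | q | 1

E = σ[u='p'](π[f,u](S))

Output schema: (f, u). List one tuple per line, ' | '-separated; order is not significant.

Per-node cardinality:
  S → 6
  π[f,u](S) → 6
  σ[u='p'](π[f,u](S)) → 1

== RESULT ==
f | u
8 | p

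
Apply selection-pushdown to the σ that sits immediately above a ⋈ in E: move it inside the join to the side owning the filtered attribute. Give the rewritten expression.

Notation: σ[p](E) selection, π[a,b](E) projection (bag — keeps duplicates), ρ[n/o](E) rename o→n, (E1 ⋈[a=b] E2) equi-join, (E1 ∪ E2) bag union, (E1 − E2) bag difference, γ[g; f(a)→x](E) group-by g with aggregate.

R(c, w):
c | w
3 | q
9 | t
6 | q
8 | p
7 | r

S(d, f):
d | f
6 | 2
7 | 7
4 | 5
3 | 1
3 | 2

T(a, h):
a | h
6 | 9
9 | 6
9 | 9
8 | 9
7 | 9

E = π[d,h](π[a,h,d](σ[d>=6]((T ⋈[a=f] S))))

σ filters on d, owned by the right side.
E' = π[d,h](π[a,h,d]((T ⋈[a=f] σ[d>=6](S))))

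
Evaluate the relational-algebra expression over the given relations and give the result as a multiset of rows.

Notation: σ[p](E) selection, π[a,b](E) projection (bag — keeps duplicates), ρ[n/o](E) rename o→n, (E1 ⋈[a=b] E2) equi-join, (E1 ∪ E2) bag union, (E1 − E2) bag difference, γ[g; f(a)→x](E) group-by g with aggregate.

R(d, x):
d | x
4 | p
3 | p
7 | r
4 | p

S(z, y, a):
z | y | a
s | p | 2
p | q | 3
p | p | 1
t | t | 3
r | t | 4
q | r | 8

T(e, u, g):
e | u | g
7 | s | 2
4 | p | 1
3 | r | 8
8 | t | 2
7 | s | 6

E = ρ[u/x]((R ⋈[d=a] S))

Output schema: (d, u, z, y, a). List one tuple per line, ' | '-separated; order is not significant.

Stepwise |·|:
  R → 4
  S → 6
  (R ⋈[d=a] S) → 4
  ρ[u/x]((R ⋈[d=a] S)) → 4

== RESULT ==
d | u | z | y | a
3 | p | p | q | 3
3 | p | t | t | 3
4 | p | r | t | 4
4 | p | r | t | 4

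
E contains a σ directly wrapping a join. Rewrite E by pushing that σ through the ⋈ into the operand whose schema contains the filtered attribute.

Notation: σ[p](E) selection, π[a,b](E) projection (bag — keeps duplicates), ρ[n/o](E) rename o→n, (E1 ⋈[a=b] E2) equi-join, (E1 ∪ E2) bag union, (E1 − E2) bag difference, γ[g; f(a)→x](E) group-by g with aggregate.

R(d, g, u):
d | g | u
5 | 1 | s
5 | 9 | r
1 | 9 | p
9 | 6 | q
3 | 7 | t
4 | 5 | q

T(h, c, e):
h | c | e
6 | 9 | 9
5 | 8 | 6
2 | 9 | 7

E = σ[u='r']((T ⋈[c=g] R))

σ filters on u, owned by the right side.
E' = (T ⋈[c=g] σ[u='r'](R))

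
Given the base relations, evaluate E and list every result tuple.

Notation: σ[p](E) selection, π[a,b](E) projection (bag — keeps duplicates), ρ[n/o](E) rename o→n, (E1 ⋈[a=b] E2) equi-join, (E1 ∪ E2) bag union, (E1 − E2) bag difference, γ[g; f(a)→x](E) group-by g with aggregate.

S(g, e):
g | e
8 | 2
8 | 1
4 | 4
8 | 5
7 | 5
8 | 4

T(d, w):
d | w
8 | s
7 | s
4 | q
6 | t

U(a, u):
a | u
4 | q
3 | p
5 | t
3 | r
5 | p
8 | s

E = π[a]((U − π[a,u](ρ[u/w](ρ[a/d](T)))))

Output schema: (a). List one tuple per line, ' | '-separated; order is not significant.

Stepwise |·|:
  U → 6
  T → 4
  ρ[a/d](T) → 4
  ρ[u/w](ρ[a/d](T)) → 4
  π[a,u](ρ[u/w](ρ[a/d](T))) → 4
  (U − π[a,u](ρ[u/w](ρ[a/d](T)))) → 4
  π[a]((U − π[a,u](ρ[u/w](ρ[a/d](T))))) → 4

== RESULT ==
a
3
3
5
5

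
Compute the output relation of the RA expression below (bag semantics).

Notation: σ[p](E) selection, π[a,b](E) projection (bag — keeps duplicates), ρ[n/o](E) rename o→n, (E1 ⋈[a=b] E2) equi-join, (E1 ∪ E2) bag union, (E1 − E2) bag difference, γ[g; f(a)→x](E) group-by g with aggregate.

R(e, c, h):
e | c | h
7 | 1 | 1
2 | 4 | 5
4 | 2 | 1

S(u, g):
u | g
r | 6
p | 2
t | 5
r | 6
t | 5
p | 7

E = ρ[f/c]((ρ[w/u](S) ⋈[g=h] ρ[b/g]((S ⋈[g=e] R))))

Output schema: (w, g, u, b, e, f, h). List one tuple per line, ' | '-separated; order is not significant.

Per-node cardinality:
  S → 6
  ρ[w/u](S) → 6
  S → 6
  R → 3
  (S ⋈[g=e] R) → 2
  ρ[b/g]((S ⋈[g=e] R)) → 2
  (ρ[w/u](S) ⋈[g=h] ρ[b/g]((S ⋈[g=e] R))) → 2
  ρ[f/c]((ρ[w/u](S) ⋈[g=h] ρ[b/g]((S ⋈[g=e] R)))) → 2

== RESULT ==
w | g | u | b | e | f | h
t | 5 | p | 2 | 2 | 4 | 5
t | 5 | p | 2 | 2 | 4 | 5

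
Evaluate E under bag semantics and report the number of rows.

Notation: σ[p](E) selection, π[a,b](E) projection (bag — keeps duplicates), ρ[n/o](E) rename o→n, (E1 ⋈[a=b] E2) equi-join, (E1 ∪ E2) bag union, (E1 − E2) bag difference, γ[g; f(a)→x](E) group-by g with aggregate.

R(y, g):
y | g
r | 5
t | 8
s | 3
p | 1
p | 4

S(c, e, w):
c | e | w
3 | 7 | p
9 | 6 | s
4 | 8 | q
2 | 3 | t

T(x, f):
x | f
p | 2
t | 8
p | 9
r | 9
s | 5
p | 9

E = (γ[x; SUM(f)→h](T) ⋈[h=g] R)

Row counts bottom-up:
  T → 6
  γ[x; SUM(f)→h](T) → 4
  R → 5
  (γ[x; SUM(f)→h](T) ⋈[h=g] R) → 2

|E| = 2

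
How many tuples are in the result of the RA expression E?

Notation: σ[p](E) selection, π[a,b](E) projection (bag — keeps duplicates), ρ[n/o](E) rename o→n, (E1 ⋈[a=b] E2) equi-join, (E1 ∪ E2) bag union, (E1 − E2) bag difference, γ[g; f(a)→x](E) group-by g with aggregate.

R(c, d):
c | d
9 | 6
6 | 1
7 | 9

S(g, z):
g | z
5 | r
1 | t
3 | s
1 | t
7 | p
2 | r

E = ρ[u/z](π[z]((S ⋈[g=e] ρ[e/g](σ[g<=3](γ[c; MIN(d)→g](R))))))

Subexpression sizes:
  S → 6
  R → 3
  γ[c; MIN(d)→g](R) → 3
  σ[g<=3](γ[c; MIN(d)→g](R)) → 1
  ρ[e/g](σ[g<=3](γ[c; MIN(d)→g](R))) → 1
  (S ⋈[g=e] ρ[e/g](σ[g<=3](γ[c; MIN(d)→g](R)))) → 2
  π[z]((S ⋈[g=e] ρ[e/g](σ[g<=3](γ[c; MIN(d)→g](R))))) → 2
  ρ[u/z](π[z]((S ⋈[g=e] ρ[e/g](σ[g<=3](γ[c; MIN(d)→g](R)))))) → 2

|E| = 2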